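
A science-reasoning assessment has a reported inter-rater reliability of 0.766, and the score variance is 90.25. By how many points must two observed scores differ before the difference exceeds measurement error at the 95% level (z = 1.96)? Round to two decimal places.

12.74

SD = √90.25 ≈ 9.50000
The standard error of measurement is 9.50000*√(1 − 0.76600) ≈ 9.50000*0.48374 ≈ 4.59549.
SE_diff = √2 * SEM ≈ 6.49900
Minimum reliable difference = 1.96 * SE_diff ≈ 1.96 * 6.49900 ≈ 12.73804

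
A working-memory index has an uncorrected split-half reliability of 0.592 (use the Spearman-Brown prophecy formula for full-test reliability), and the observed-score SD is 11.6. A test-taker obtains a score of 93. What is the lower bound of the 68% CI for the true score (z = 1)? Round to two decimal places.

87.13

Full-length reliability (Spearman-Brown) = 2(0.592)/(1+0.592) ≈ 0.74372
SEM = 11.60000 · √(1 − 0.74372) = 11.60000 · √0.25628 ≈ 11.60000 · 0.50624 ≈ 5.87241
1 · SEM ≈ 5.87241
Lower bound: 93 − 5.87241 = 87.12759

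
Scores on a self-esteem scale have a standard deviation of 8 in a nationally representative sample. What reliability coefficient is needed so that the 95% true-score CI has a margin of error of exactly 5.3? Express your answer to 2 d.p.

0.89

SEM needed = half-width / z = 5.3/1.96 ≈ 2.70408
r = 1 − (2.70408/8)² ≈ 1 − 0.11425 ≈ 0.88575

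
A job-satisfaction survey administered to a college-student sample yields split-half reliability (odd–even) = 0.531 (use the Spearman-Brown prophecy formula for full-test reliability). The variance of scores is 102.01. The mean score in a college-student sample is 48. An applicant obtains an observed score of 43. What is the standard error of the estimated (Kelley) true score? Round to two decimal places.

SD = √102.01 = 10.100
Full-length reliability (Spearman-Brown) = 2(0.531)/(1+0.531) ≈ 0.694
SE_est = SD * √(r(1 − r)) = 10.100 * √0.212 ≈ 10.100 * 0.461 ≈ 4.656

4.66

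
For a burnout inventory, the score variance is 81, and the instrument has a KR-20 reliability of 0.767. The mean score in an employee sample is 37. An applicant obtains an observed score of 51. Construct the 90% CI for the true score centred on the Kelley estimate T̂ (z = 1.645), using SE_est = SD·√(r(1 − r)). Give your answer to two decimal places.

[41.48, 54.00]

SD = √81 = 9.00000
T̂ = 0.76700(51) + 0.23300(37) ≃ 47.73800
SE_est = 9.00000·√[r(1 − r)] ≃ 3.80468
90% CI: 47.73800 ± 6.25870 ≃ (41.47930, 53.99670)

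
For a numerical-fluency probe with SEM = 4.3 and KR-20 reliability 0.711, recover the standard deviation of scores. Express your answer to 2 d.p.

σ = SEM·(1 − r)^(−1/2) ≈ 4.3*1.860 ≈ 7.999

8.00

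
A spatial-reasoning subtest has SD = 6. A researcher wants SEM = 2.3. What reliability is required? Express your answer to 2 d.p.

Required reliability = 1 − (SEM/SD)² = 1 − 0.14694 ≈ 0.85306

0.85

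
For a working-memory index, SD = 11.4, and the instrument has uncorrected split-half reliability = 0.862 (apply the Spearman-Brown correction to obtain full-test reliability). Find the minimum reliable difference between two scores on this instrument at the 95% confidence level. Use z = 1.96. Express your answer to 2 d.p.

8.60

Spearman-Brown: r = 2(0.862) / (1 + 0.862) = 1.724 / 1.862 ≈ 0.926
SEM = 11.400·√(1 − 0.926) ≈ 3.104
SE_diff = √2 · SEM ≈ 4.389
Smallest detectable difference = 1.96·4.389 ≈ 8.603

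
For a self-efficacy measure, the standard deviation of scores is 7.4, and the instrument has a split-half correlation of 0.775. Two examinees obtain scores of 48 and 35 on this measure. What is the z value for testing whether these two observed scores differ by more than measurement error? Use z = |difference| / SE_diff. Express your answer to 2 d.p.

Full-length reliability (Spearman-Brown) = 2(0.775)/(1+0.775) ≃ 0.873
SEM = 7.400×√(1 − 0.873) ≃ 2.635
SE_diff = √2 × SEM ≃ 3.726
z = 13 / 3.726 ≃ 3.489

3.49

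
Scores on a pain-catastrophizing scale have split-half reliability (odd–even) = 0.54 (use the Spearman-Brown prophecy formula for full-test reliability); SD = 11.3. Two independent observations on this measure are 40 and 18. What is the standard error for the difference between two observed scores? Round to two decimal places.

8.73

Full-length reliability (Spearman-Brown) = 2(0.54)/(1+0.54) ≈ 0.701
SEM = 11.300·√(1 − 0.701) ≈ 6.176
Standard error of the difference = 6.176·√2 ≈ 8.734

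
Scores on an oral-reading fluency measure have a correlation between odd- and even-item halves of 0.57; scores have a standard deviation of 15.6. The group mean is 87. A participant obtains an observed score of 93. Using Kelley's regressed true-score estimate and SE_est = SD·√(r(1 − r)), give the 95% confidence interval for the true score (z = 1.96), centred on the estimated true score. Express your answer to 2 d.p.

[77.72, 104.99]

Full-length reliability (Spearman-Brown) = 2(0.57)/(1+0.57) ≈ 0.726
T̂ = r·X + (1 − r)·M = 0.726*93 + 0.274*87 ≈ 67.529 + 23.828 ≈ 91.357
SE_est = 15.600*√(0.726*0.274) ≈ 6.957
95% CI: 91.357 ± 13.635 ≈ (77.721, 104.992)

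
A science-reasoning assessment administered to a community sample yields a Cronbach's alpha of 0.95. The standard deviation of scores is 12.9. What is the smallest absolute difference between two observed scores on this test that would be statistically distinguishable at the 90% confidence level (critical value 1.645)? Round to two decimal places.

6.71

SEM = 12.9000*√(1 − 0.9500) ≃ 2.8845
SE_diff = √2 * SEM ≃ 4.0793
Minimum reliable difference = 1.645 * SE_diff ≃ 1.645 * 4.0793 ≃ 6.7105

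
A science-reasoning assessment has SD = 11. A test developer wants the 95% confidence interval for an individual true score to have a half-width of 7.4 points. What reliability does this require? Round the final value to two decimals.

Required SEM = 7.4 / 1.96 ≈ 3.776
r = 1 − (3.776/11)² ≈ 1 − 0.118 ≈ 0.882

0.88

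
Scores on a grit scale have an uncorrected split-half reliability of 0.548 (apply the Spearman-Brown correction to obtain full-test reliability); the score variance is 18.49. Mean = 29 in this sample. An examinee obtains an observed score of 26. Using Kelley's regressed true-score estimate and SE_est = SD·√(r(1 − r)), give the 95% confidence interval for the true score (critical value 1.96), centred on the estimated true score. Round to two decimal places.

SD = √18.49 ≈ 4.3000
r_full = 2·0.548 / (1 + 0.548) ≈ 0.7080
T̂ = r·X + (1 − r)·M = 0.7080*26 + 0.2920*29 ≈ 18.4083 + 8.4677 ≈ 26.8760
SE_est = SD * √(r(1 − r)) = 4.3000 * √0.2067 ≈ 4.3000 * 0.4547 ≈ 1.9551
95% CI: 26.8760 ± 3.8320 ≈ (23.0439, 30.7080)

[23.04, 30.71]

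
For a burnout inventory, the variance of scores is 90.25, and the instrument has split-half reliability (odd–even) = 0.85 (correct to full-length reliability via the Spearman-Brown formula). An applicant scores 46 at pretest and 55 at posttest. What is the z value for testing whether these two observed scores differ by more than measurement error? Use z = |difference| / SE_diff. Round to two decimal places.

SD = √90.25 ≈ 9.500
Full-length reliability (Spearman-Brown) = 2(0.85)/(1+0.85) ≈ 0.919
SEM = 9.500*√(1 − 0.919) ≈ 2.705
Standard error of the difference = 2.705·√2 ≈ 3.826
z = |46 − 55| / 3.826 = 9 / 3.826 ≈ 2.353

2.35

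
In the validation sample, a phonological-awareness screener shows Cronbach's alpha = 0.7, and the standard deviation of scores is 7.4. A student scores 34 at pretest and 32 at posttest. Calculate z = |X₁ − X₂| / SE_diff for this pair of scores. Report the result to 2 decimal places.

SEM = 7.400 · √(1 − 0.700) = 7.400 · √0.300 ≈ 7.400 · 0.548 ≈ 4.053
Standard error of the difference = 4.053·√2 ≈ 5.732
z = 2 / 5.732 ≈ 0.349

0.35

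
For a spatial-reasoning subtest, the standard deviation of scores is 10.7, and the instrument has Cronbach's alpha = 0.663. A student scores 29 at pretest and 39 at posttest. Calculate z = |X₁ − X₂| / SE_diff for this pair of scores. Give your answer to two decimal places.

The standard error of measurement is 10.70000·√(1 − 0.66300) ≈ 10.70000·0.58052 ≈ 6.21153.
SE_diff = √2 · SEM ≈ 8.78443
z = |29 − 39| / 8.78443 = 10 / 8.78443 ≈ 1.13838

1.14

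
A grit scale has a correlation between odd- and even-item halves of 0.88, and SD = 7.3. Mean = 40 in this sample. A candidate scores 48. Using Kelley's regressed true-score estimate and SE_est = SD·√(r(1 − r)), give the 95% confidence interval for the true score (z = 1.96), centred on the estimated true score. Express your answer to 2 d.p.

Spearman-Brown: r = 2(0.88) / (1 + 0.88) = 1.7600 / 1.8800 ≈ 0.9362
T̂ = r·X + (1 − r)·M = 0.9362·48 + 0.0638·40 ≈ 44.9362 + 2.5532 ≈ 47.4894
SE_est = SD · √(r(1 − r)) = 7.3000 · √0.0598 ≈ 7.3000 · 0.2444 ≈ 1.7845
CI = 47.4894 ± 1.96 · 1.7845 → [43.9918, 50.9869]

[43.99, 50.99]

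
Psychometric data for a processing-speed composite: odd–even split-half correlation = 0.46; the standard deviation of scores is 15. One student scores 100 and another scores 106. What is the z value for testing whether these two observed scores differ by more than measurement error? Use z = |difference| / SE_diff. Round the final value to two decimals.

0.47

Full-length reliability (Spearman-Brown) = 2(0.46)/(1+0.46) ≃ 0.630
SEM = 15.000 × √(1 − 0.630) = 15.000 × √0.370 ≃ 15.000 × 0.608 ≃ 9.122
Standard error of the difference = 9.122·√2 ≃ 12.901
z = 6 / 12.901 ≃ 0.465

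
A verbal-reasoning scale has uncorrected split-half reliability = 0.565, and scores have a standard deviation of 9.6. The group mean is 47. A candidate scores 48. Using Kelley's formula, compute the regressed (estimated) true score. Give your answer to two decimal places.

Spearman-Brown: r = 2(0.565) / (1 + 0.565) = 1.1300 / 1.5650 ≃ 0.7220
T̂ = 0.7220(48) + 0.2780(47) ≃ 47.7220

47.72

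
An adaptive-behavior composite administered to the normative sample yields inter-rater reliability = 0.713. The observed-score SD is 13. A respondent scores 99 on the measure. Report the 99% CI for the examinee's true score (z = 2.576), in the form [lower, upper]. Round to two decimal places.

[81.06, 116.94]

SEM = 13.000·√(1 − 0.713) ≈ 6.964
2.576 · SEM ≈ 17.940
99% CI: 99 ± 17.940 = [81.060, 116.940]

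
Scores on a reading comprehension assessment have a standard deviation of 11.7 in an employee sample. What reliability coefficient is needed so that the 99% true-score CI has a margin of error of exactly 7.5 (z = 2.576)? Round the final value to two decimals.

Required SEM = 7.5 / 2.576 ≈ 2.911
Required reliability = 1 − (SEM/SD)² = 1 − 0.062 ≈ 0.938

0.94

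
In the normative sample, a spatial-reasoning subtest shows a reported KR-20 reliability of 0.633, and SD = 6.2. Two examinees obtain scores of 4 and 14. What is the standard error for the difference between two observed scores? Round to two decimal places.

SEM = 6.2000 * √(1 − 0.6330) = 6.2000 * √0.3670 ≈ 6.2000 * 0.6058 ≈ 3.7560
SE_diff = SEM * √2 ≈ 3.7560 * 1.4142 ≈ 5.3118

5.31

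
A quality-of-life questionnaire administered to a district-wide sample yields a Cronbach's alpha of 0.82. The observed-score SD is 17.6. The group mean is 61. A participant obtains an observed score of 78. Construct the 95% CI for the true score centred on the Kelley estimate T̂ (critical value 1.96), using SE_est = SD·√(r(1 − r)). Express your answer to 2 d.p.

[61.69, 88.19]

T̂ = r·X + (1 − r)·M = 0.820·78 + 0.180·61 = 63.960 + 10.980 ≈ 74.940
SE_est = 17.600·√[r(1 − r)] ≈ 6.762
CI = 74.940 ± 1.96 · 6.762 → [61.687, 88.193]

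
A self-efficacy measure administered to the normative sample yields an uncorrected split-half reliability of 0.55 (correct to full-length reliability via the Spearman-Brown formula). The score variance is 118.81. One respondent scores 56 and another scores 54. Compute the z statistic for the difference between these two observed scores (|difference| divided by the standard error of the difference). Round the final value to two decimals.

0.24

SD = √118.81 ≈ 10.90000
Spearman-Brown: r = 2(0.55) / (1 + 0.55) = 1.10000 / 1.55000 ≈ 0.70968
SEM = 10.90000 · √(1 − 0.70968) = 10.90000 · √0.29032 ≈ 10.90000 · 0.53882 ≈ 5.87309
Standard error of the difference = 5.87309·√2 ≈ 8.30581
z = 2 / 8.30581 ≈ 0.24080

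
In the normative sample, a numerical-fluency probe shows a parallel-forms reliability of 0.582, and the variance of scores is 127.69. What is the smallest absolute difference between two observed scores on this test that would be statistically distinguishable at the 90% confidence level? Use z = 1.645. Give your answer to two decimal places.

17.00

SD = √127.69 = 11.300
The standard error of measurement is 11.300×√(1 − 0.582) ≈ 11.300×0.647 ≈ 7.306.
SE_diff = SEM × √2 ≈ 7.306 × 1.414 ≈ 10.332
Smallest detectable difference = 1.645×10.332 ≈ 16.996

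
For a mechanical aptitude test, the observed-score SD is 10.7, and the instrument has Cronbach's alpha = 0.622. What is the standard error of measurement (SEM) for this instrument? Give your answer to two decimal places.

SEM = 10.7000·√(1 − 0.6220) ≈ 6.5785

6.58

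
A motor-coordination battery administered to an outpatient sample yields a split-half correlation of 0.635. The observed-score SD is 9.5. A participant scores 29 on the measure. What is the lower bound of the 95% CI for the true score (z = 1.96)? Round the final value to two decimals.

20.20

r_full = 2·0.635 / (1 + 0.635) ≈ 0.777
The standard error of measurement is 9.500·√(1 − 0.777) ≈ 9.500·0.472 ≈ 4.489.
Margin = 1.96 · 4.489 ≈ 8.798
Lower bound: 29 − 8.798 = 20.202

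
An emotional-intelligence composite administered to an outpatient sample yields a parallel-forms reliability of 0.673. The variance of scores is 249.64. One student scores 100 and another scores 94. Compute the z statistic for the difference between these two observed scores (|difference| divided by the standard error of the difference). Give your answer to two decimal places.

0.47

SD = √249.64 = 15.8000
The standard error of measurement is 15.8000·√(1 − 0.6730) ≃ 15.8000·0.5718 ≃ 9.0351.
SE_diff = SEM · √2 ≃ 9.0351 · 1.4142 ≃ 12.7775
z = |100 − 94| / 12.7775 = 6 / 12.7775 ≃ 0.4696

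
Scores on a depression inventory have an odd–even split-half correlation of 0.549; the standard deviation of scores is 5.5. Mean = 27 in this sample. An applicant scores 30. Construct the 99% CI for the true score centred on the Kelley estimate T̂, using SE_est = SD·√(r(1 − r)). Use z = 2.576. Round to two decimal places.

r_full = 2·0.549 / (1 + 0.549) ≈ 0.70884
T̂ = r·X + (1 − r)·M = 0.70884·30 + 0.29116·27 ≈ 21.26533 + 7.86120 ≈ 29.12653
SE_est = SD · √(r(1 − r)) = 5.50000 · √0.20638 ≈ 5.50000 · 0.45430 ≈ 2.49862
CI = 29.12653 ± 2.576 · 2.49862 → [22.69008, 35.56299]

[22.69, 35.56]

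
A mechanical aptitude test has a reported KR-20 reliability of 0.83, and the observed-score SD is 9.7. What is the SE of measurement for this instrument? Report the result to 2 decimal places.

4.00

SEM = 9.70000 · √(1 − 0.83000) = 9.70000 · √0.17000 ≈ 9.70000 · 0.41231 ≈ 3.99941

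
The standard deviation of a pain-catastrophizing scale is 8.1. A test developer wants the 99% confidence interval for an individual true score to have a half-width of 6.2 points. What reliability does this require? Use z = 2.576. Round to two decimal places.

Required SEM = 6.2 / 2.576 ≈ 2.40683
r = 1 − (2.40683/8.1)² ≈ 1 − 0.08829 ≈ 0.91171

0.91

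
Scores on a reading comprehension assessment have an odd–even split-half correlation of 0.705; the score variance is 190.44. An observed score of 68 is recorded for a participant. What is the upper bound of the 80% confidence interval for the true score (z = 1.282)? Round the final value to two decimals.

SD = √190.44 ≃ 13.800
Full-length reliability (Spearman-Brown) = 2(0.705)/(1+0.705) ≃ 0.827
SEM = 13.800×√(1 − 0.827) ≃ 5.740
Margin = 1.282 × 5.740 ≃ 7.359
Upper bound: 68 + 7.359 = 75.359

75.36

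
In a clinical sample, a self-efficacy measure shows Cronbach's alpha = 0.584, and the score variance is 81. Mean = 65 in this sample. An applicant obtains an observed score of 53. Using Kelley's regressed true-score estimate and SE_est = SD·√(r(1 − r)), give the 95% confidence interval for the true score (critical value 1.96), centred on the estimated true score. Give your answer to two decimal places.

SD = √81 = 9.0000
T̂ = 0.5840(53) + 0.4160(65) ≃ 57.9920
SE_est = 9.0000×√(0.5840×0.4160) ≃ 4.4360
CI = 57.9920 ± 1.96 × 4.4360 → [49.2974, 66.6866]

[49.30, 66.69]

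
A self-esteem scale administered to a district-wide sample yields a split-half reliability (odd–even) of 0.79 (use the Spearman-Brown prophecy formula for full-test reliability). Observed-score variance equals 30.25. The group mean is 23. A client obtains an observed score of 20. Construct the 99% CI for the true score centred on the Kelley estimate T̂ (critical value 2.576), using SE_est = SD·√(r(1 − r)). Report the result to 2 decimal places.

σ = 30.25^(1/2) = 5.50000
Spearman-Brown: r = 2(0.79) / (1 + 0.79) = 1.58000 / 1.79000 ≃ 0.88268
T̂ = r·X + (1 − r)·M = 0.88268×20 + 0.11732×23 ≃ 17.65363 + 2.69832 ≃ 20.35196
SE_est = SD × √(r(1 − r)) = 5.50000 × √0.10355 ≃ 5.50000 × 0.32180 ≃ 1.76990
99% CI: 20.35196 ± 4.55925 ≃ (15.79270, 24.91121)

[15.79, 24.91]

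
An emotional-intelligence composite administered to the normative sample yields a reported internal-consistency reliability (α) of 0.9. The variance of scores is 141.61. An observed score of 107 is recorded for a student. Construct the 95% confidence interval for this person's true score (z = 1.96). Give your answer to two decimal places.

[99.62, 114.38]

σ = 141.61^(1/2) = 11.9000
SEM = 11.9000 * √(1 − 0.9000) = 11.9000 * √0.1000 ≈ 11.9000 * 0.3162 ≈ 3.7631
Half-width = 1.96*3.7631 ≈ 7.3757
95% CI: 107 ± 7.3757 = [99.6243, 114.3757]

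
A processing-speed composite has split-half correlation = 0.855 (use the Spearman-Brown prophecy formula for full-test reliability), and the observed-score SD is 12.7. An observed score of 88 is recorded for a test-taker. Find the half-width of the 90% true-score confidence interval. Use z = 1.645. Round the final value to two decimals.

Spearman-Brown: r = 2(0.855) / (1 + 0.855) = 1.710 / 1.855 ≈ 0.922
The standard error of measurement is 12.700·√(1 − 0.922) ≈ 12.700·0.280 ≈ 3.551.
1.645 · SEM ≈ 5.841

5.84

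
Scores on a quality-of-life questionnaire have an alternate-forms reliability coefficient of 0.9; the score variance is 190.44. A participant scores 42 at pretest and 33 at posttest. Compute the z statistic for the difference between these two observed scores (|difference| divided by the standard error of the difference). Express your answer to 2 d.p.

SD = √190.44 ≃ 13.80000
SEM = 13.80000 · √(1 − 0.90000) = 13.80000 · √0.10000 ≃ 13.80000 · 0.31623 ≃ 4.36394
SE_diff = SEM · √2 ≃ 4.36394 · 1.41421 ≃ 6.17155
z = |42 − 33| / 6.17155 = 9 / 6.17155 ≃ 1.45831

1.46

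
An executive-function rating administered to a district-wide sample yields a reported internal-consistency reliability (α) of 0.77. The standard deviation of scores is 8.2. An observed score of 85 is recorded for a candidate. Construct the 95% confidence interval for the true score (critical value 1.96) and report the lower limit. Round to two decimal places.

SEM = 8.2000·√(1 − 0.7700) ≃ 3.9326
Margin = 1.96 · 3.9326 ≃ 7.7079
Lower limit = 85 − 7.7079 ≃ 77.2921

77.29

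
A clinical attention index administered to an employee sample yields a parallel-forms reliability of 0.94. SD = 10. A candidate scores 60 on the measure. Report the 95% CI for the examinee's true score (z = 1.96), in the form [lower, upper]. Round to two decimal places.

[55.20, 64.80]

The standard error of measurement is 10.000*√(1 − 0.940) ≈ 10.000*0.245 ≈ 2.449.
Margin = 1.96 * 2.449 ≈ 4.801
95% CI: 60 ± 4.801 = [55.199, 64.801]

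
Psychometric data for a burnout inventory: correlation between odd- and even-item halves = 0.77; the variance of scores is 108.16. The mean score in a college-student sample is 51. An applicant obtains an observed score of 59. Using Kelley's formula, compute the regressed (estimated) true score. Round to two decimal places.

Full-length reliability (Spearman-Brown) = 2(0.77)/(1+0.77) ≈ 0.870
T̂ = 0.870(59) + 0.130(51) ≈ 57.960

57.96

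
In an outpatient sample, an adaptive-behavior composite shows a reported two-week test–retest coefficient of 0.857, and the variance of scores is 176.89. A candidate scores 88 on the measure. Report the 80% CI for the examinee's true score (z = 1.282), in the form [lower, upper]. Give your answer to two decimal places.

[81.55, 94.45]

σ = 176.89^(1/2) = 13.3000
SEM = 13.3000 × √(1 − 0.8570) = 13.3000 × √0.1430 ≃ 13.3000 × 0.3782 ≃ 5.0294
1.282 × SEM ≃ 6.4477
Interval: (81.5523, 94.4477)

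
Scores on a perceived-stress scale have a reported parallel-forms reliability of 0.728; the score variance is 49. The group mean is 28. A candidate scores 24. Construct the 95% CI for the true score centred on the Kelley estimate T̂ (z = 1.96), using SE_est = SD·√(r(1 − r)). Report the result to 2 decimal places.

SD = √49 = 7.000
T̂ = 0.728(24) + 0.272(28) ≈ 25.088
SE_est = SD · √(r(1 − r)) = 7.000 · √0.198 ≈ 7.000 · 0.445 ≈ 3.115
CI = 25.088 ± 1.96 · 3.115 → [18.983, 31.193]

[18.98, 31.19]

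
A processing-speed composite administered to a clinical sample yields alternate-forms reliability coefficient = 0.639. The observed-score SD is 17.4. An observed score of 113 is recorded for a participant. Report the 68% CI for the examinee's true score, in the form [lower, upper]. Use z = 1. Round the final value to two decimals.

[102.55, 123.45]

SEM = 17.40000 × √(1 − 0.63900) = 17.40000 × √0.36100 ≈ 17.40000 × 0.60083 ≈ 10.45449
1 × SEM ≈ 10.45449
Interval: (102.54551, 123.45449)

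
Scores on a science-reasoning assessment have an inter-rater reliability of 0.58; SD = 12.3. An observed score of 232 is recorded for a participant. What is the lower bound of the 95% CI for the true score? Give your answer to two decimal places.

SEM = 12.300×√(1 − 0.580) ≈ 7.971
1.96 × SEM ≈ 15.624
Lower limit = 232 − 15.624 ≈ 216.376

216.38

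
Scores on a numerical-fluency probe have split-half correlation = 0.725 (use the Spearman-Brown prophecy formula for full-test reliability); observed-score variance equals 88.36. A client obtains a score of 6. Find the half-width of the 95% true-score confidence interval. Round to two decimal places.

7.36

σ = 88.36^(1/2) = 9.400
r_full = 2·0.725 / (1 + 0.725) ≈ 0.841
SEM = 9.400 × √(1 − 0.841) = 9.400 × √0.159 ≈ 9.400 × 0.399 ≈ 3.753
Half-width = 1.96×3.753 ≈ 7.356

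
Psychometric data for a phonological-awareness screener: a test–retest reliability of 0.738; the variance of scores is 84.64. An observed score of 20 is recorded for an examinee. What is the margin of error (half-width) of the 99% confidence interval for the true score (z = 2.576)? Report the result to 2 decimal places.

SD = √84.64 ≈ 9.200
SEM = 9.200 * √(1 − 0.738) = 9.200 * √0.262 ≈ 9.200 * 0.512 ≈ 4.709
Margin = 2.576 * 4.709 ≈ 12.131

12.13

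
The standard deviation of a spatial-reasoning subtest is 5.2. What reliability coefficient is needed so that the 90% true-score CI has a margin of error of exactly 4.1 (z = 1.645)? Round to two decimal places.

0.77

SEM needed = half-width / z = 4.1/1.645 ≈ 2.492
Required reliability = 1 − (SEM/SD)² = 1 − 0.230 ≈ 0.770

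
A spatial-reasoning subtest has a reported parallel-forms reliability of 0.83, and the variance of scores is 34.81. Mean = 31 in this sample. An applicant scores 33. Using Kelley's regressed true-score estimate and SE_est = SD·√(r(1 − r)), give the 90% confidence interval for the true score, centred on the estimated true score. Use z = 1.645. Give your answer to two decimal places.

[29.01, 36.31]

SD = √34.81 ≈ 5.900
Estimated true score = 0.830*33 + (1 − 0.830)*31 ≈ 32.660
SE_est = SD * √(r(1 − r)) = 5.900 * √0.141 ≈ 5.900 * 0.376 ≈ 2.216
CI = 32.660 ± 1.645 * 2.216 → [29.014, 36.306]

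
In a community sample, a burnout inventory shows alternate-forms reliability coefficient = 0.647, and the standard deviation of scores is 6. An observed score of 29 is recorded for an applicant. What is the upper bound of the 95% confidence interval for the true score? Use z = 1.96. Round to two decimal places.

35.99

SEM = 6.000 * √(1 − 0.647) = 6.000 * √0.353 ≈ 6.000 * 0.594 ≈ 3.565
Half-width = 1.96*3.565 ≈ 6.987
Upper bound: 29 + 6.987 = 35.987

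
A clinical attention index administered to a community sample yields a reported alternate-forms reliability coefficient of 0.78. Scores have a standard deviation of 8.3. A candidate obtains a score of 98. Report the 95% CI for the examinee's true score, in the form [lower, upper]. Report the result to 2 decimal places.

SEM = 8.300*√(1 − 0.780) ≃ 3.893
1.96 * SEM ≃ 7.630
Interval: (90.370, 105.630)

[90.37, 105.63]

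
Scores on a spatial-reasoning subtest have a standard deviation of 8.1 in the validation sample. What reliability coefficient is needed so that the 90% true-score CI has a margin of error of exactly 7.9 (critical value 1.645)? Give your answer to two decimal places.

SEM needed = half-width / z = 7.9/1.645 ≈ 4.802
r = 1 − (4.802/8.1)² ≈ 1 − 0.352 ≈ 0.648

0.65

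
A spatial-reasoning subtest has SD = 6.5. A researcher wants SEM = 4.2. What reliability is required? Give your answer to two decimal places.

0.58

Required reliability = 1 − (SEM/SD)² = 1 − 0.4175 ≈ 0.5825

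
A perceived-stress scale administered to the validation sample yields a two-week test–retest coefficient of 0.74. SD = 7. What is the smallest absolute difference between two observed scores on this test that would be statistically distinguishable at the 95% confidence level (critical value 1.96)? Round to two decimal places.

SEM = 7.00000×√(1 − 0.74000) ≃ 3.56931
SE_diff = SEM × √2 ≃ 3.56931 × 1.41421 ≃ 5.04777
Smallest detectable difference = 1.96×5.04777 ≃ 9.89363

9.89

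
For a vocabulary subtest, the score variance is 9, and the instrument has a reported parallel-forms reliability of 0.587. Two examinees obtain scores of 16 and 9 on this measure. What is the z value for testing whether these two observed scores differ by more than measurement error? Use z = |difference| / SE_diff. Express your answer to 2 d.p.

2.57

SD = √9 ≃ 3.0000
SEM = 3.0000*√(1 − 0.5870) ≃ 1.9280
Standard error of the difference = 1.9280·√2 ≃ 2.7265
z = 7 / 2.7265 ≃ 2.5674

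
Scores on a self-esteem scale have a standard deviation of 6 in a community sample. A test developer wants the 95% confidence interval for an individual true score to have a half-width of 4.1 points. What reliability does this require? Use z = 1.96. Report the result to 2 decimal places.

0.88

SEM needed = half-width / z = 4.1/1.96 ≃ 2.092
Required reliability = 1 − (SEM/SD)² = 1 − 0.122 ≃ 0.878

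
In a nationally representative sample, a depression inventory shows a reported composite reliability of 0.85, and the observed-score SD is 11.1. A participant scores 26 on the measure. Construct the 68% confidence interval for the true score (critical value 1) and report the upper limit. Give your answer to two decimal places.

30.30

SEM = 11.100 · √(1 − 0.850) = 11.100 · √0.150 ≃ 11.100 · 0.387 ≃ 4.299
Half-width = 1·4.299 ≃ 4.299
Upper limit = 26 + 4.299 ≃ 30.299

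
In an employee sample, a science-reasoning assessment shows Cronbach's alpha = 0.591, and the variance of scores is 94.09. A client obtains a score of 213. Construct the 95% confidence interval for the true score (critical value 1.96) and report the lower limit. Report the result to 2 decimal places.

200.84

SD = √94.09 = 9.7000
SEM = 9.7000 * √(1 − 0.5910) = 9.7000 * √0.4090 ≈ 9.7000 * 0.6395 ≈ 6.2035
1.96 * SEM ≈ 12.1588
Lower limit = 213 − 12.1588 ≈ 200.8412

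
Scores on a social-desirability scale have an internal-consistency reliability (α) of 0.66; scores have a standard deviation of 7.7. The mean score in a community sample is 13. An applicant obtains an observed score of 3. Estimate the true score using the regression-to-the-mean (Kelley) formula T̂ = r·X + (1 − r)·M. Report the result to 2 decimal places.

6.40

Estimated true score = 0.660×3 + (1 − 0.660)×13 ≈ 6.400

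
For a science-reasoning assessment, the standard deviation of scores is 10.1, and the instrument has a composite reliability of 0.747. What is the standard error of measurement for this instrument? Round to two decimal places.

5.08

SEM = 10.10000 × √(1 − 0.74700) = 10.10000 × √0.25300 ≈ 10.10000 × 0.50299 ≈ 5.08021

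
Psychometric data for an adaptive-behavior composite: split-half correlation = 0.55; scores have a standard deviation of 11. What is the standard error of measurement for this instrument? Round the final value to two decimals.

Full-length reliability (Spearman-Brown) = 2(0.55)/(1+0.55) ≃ 0.70968
The standard error of measurement is 11.00000×√(1 − 0.70968) ≃ 11.00000×0.53882 ≃ 5.92697.

5.93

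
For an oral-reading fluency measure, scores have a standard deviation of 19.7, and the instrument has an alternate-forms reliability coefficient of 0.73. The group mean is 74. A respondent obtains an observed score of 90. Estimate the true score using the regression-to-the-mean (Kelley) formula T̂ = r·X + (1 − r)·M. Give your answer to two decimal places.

85.68

T̂ = 0.730(90) + 0.270(74) ≈ 85.680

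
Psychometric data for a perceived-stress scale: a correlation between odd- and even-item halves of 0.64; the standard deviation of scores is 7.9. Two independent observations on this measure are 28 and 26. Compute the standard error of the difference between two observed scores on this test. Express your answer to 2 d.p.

r_full = 2·0.64 / (1 + 0.64) ≈ 0.7805
SEM = 7.9000*√(1 − 0.7805) ≈ 3.7013
Standard error of the difference = 3.7013·√2 ≈ 5.2345

5.23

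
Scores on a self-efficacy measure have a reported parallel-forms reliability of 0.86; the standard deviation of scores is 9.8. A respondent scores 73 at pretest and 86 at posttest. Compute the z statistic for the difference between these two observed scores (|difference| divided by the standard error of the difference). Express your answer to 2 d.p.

2.51

SEM = 9.8000×√(1 − 0.8600) ≈ 3.6668
SE_diff = √2 × SEM ≈ 5.1857
z = |73 − 86| / 5.1857 = 13 / 5.1857 ≈ 2.5069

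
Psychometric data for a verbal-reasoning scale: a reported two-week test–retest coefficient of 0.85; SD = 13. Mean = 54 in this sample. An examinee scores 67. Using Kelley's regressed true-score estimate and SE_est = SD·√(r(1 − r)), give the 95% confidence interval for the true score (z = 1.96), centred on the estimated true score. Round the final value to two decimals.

Estimated true score = 0.850·67 + (1 − 0.850)·54 ≃ 65.050
SE_est = 13.000·√[r(1 − r)] ≃ 4.642
95% CI: 65.050 ± 9.098 ≃ (55.952, 74.148)

[55.95, 74.15]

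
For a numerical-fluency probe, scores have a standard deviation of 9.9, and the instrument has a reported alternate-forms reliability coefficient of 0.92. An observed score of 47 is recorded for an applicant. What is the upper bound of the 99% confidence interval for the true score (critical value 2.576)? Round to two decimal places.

54.21

The standard error of measurement is 9.900×√(1 − 0.920) ≈ 9.900×0.283 ≈ 2.800.
Half-width = 2.576×2.800 ≈ 7.213
Upper bound: 47 + 7.213 = 54.213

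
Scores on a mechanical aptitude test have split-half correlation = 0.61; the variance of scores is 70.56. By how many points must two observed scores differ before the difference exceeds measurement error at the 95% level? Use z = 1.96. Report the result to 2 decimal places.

σ = 70.56^(1/2) = 8.40000
r_full = 2·0.61 / (1 + 0.61) ≃ 0.75776
SEM = 8.40000·√(1 − 0.75776) ≃ 4.13427
Standard error of the difference = 4.13427·√2 ≃ 5.84674
Minimum reliable difference = 1.96 · SE_diff ≃ 1.96 · 5.84674 ≃ 11.45961

11.46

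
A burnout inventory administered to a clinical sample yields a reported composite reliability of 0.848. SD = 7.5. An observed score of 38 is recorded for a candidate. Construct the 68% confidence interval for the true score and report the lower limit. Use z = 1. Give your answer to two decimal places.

SEM = 7.500 * √(1 − 0.848) = 7.500 * √0.152 ≈ 7.500 * 0.390 ≈ 2.924
1 * SEM ≈ 2.924
Lower bound: 38 − 2.924 = 35.076

35.08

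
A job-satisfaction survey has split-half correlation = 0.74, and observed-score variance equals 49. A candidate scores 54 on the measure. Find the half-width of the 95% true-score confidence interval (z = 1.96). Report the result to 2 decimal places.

SD = √49 ≈ 7.0000
Full-length reliability (Spearman-Brown) = 2(0.74)/(1+0.74) ≈ 0.8506
The standard error of measurement is 7.0000*√(1 − 0.8506) ≈ 7.0000*0.3866 ≈ 2.7059.
Margin = 1.96 * 2.7059 ≈ 5.3035

5.30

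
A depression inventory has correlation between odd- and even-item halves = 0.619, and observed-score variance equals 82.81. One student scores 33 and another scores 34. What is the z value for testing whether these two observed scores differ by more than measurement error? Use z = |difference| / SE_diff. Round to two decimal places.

0.16

SD = √82.81 = 9.100
Spearman-Brown: r = 2(0.619) / (1 + 0.619) = 1.238 / 1.619 ≈ 0.765
SEM = 9.100×√(1 − 0.765) ≈ 4.414
Standard error of the difference = 4.414·√2 ≈ 6.243
z = |33 − 34| / 6.243 = 1 / 6.243 ≈ 0.160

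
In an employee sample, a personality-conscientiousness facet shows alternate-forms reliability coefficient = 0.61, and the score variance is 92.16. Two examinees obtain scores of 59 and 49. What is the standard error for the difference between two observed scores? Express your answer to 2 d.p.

SD = √92.16 ≈ 9.60000
SEM = 9.60000 · √(1 − 0.61000) = 9.60000 · √0.39000 ≈ 9.60000 · 0.62450 ≈ 5.99520
SE_diff = √2 · SEM ≈ 8.47849

8.48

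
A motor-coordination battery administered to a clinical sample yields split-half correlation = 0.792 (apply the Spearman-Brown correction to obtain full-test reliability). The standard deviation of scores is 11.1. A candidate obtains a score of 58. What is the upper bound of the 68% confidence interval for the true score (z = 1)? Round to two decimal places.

61.78

Spearman-Brown: r = 2(0.792) / (1 + 0.792) = 1.5840 / 1.7920 ≈ 0.8839
SEM = 11.1000·√(1 − 0.8839) ≈ 3.7817
Margin = 1 · 3.7817 ≈ 3.7817
Upper limit = 58 + 3.7817 ≈ 61.7817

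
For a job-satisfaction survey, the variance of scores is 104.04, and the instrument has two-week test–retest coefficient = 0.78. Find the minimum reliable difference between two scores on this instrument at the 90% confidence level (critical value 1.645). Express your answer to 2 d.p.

11.13

SD = √104.04 = 10.20000
The standard error of measurement is 10.20000*√(1 − 0.78000) ≈ 10.20000*0.46904 ≈ 4.78422.
SE_diff = √2 * SEM ≈ 6.76591
Minimum reliable difference = 1.645 * SE_diff ≈ 1.645 * 6.76591 ≈ 11.12993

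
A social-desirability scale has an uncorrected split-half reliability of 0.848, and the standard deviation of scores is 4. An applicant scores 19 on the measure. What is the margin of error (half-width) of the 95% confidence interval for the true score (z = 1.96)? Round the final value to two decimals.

Full-length reliability (Spearman-Brown) = 2(0.848)/(1+0.848) ≃ 0.9177
SEM = 4.0000 * √(1 − 0.9177) = 4.0000 * √0.0823 ≃ 4.0000 * 0.2868 ≃ 1.1472
Half-width = 1.96*1.1472 ≃ 2.2485

2.25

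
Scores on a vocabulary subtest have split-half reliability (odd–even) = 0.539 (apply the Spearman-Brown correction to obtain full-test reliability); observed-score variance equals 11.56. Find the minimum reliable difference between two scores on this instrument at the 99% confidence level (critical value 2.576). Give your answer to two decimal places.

σ = 11.56^(1/2) = 3.400
Spearman-Brown: r = 2(0.539) / (1 + 0.539) = 1.078 / 1.539 ≈ 0.700
SEM = 3.400×√(1 − 0.700) ≈ 1.861
Standard error of the difference = 1.861·√2 ≈ 2.632
Smallest detectable difference = 2.576×2.632 ≈ 6.779

6.78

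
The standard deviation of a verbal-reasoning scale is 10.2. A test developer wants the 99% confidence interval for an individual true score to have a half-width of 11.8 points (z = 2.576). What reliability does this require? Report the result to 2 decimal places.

Required SEM = 11.8 / 2.576 ≈ 4.5807
Required reliability = 1 − (SEM/SD)² = 1 − 0.2017 ≈ 0.7983

0.80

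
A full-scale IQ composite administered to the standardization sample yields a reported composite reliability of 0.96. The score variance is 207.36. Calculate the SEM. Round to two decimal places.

2.88

SD = √207.36 ≃ 14.40000
SEM = 14.40000*√(1 − 0.96000) ≃ 2.88000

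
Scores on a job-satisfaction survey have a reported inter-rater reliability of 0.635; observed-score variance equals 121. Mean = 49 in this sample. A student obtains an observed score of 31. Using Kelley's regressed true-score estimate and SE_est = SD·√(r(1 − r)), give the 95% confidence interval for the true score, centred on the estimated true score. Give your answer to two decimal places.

[27.19, 47.95]

SD = √121 = 11.000
Estimated true score = 0.635·31 + (1 − 0.635)·49 ≃ 37.570
SE_est = 11.000·√(0.635·0.365) ≃ 5.296
95% CI: 37.570 ± 10.380 ≃ (27.190, 47.950)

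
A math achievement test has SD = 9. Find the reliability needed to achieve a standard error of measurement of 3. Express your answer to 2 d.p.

r = 1 − (SEM / SD)² = 1 − (3.000 / 9)² ≈ 1 − 0.111 ≈ 0.889

0.89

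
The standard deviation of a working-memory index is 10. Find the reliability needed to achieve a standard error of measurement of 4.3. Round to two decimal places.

Required reliability = 1 − (SEM/SD)² = 1 − 0.1849 ≃ 0.8151

0.82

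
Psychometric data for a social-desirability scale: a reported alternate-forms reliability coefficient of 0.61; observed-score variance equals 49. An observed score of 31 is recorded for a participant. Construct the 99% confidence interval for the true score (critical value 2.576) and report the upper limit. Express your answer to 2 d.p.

SD = √49 ≈ 7.000
The standard error of measurement is 7.000×√(1 − 0.610) ≈ 7.000×0.624 ≈ 4.371.
2.576 × SEM ≈ 11.261
Upper bound: 31 + 11.261 = 42.261

42.26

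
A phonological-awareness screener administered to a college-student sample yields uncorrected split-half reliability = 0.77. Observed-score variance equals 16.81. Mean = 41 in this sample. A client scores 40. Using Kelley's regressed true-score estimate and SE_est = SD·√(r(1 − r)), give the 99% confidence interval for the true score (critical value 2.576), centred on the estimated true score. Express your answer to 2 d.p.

SD = √16.81 ≃ 4.1000
Full-length reliability (Spearman-Brown) = 2(0.77)/(1+0.77) ≃ 0.8701
T̂ = 0.8701(40) + 0.1299(41) ≃ 40.1299
SE_est = SD * √(r(1 − r)) = 4.1000 * √0.1131 ≃ 4.1000 * 0.3362 ≃ 1.3786
99% CI: 40.1299 ± 3.5512 ≃ (36.5787, 43.6812)

[36.58, 43.68]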